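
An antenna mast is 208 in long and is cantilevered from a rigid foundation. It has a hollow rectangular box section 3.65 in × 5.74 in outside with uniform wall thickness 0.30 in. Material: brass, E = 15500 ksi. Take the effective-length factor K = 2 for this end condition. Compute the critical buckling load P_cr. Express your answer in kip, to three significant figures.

Inner dimensions: h_i = 5.74 − 2×0.30 = 5.140 in, b_i = 3.65 − 2×0.30 = 3.050 in
Weak-axis I_min = (h_o·b_o³ − h_i·b_i³)/12 with b_o = 3.65, b_i = 3.050 in (shorter outer/inner sides).
I_min = (5.74×3.65³ − 5.140×3.050³)/12 = 11.11 in⁴
Effective length L_e = K·L = 2 × 208 = 416.0 in
P_cr = π²EI / L_e² = π² × 15500×10³ × 11.11 / 416.0² = 9.818×10^3 lb

P_cr ≈ 9.82 kip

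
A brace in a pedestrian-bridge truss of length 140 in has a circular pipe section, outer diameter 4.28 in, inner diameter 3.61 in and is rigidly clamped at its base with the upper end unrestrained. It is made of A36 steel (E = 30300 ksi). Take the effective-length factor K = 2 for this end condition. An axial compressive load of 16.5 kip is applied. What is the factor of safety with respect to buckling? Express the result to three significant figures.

n ≈ 1.88

d_o = 4.28 in, d_i = 3.61 in
I = π(d_o⁴ − d_i⁴)/64 = π(4.28⁴ − 3.610⁴)/64 = 8.135 in⁴
Effective length L_e = K·L = 2 × 140 = 280.0 in
P_cr = π²EI / L_e² = π² × 30300×10³ × 8.135 / 280.0² = 3.103×10^4 lb
Factor of safety n = P_cr / P = 31.031 / 16.5 = 1.88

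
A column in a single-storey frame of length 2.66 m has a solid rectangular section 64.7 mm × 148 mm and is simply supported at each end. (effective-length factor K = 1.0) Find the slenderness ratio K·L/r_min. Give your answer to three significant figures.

λ ≈ 142

For a rectangle r_min = b/√12 = 64.7/√12 = 18.68 mm
L_e = K·L = 1 × 2.66 m = 2.660 m = 2660.0 mm
λ = L_e / r_min = 2660.0 / 18.68 = 142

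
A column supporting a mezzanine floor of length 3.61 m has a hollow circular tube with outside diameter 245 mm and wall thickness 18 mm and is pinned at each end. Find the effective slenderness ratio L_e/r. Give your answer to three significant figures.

λ ≈ 44.8

Inner diameter d_i = 245 − 2×18 = 209.0 mm
I = π(d_o⁴ − d_i⁴)/64 = π(245⁴ − 209.0⁴)/64 = 8.320×10^7 mm⁴
A = 1.284×10^4 mm²;  r_min = √(I/A) = √(8.320×10^7/1.284×10^4) = 80.51 mm
L_e = K·L = 1 × 3.61 m = 3.610 m = 3610.0 mm
λ = L_e / r_min = 3610.0 / 80.51 = 44.8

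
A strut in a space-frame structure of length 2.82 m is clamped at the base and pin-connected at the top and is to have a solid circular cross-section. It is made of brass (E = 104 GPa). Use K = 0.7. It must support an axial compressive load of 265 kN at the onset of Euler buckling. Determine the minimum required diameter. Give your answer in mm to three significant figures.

L_e = K·L = 0.7 × 2.82 = 1.974 m
Required I = P_cr·L_e²/(π²E) = 2.650×10^5 × 1.974² / (π² × 1.04×10^11) = 1.006×10^-6 m⁴
I_req = 1.006×10^6 mm⁴
Solid circle: I = πd⁴/64  ⇒  d = (64I/π)^(1/4) = (64×1.006×10^6/π)^(1/4) = 67.3 mm

d ≈ 67.3 mm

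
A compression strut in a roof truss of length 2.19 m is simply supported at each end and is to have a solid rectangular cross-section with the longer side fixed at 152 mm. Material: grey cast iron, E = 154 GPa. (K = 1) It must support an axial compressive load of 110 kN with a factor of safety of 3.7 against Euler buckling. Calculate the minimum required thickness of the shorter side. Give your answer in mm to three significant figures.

Required P_cr = n·P = 3.7 × 110 = 407.0 kN
L_e = K·L = 1 × 2.19 = 2.190 m
Required I = P_cr·L_e²/(π²E) = 4.070×10^5 × 2.190² / (π² × 1.54×10^11) = 1.284×10^-6 m⁴
I_req = 1.284×10^6 mm⁴
Rectangle, weak axis: I_min = h·b³/12 with h = 152 mm fixed  ⇒  b = (12I/h)^(1/3) = 46.6 mm

b ≈ 46.6 mm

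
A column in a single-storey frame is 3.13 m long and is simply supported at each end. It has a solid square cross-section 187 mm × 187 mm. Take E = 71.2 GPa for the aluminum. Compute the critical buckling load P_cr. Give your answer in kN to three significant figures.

P_cr ≈ 7310 kN

I = a⁴/12 = 187⁴/12 = 1.019×10^8 mm⁴
I = 1.019×10^8 mm⁴ = 1.019×10^-4 m⁴
Effective length L_e = K·L = 1 × 3.13 = 3.130 m
P_cr = π²EI / L_e² = π² × 71.2×10⁹ × 1.019×10^-4 / 3.130² = 7.309×10^6 N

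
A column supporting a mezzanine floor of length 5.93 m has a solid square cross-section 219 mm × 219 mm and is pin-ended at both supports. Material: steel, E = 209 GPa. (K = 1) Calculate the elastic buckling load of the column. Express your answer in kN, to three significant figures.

P_cr ≈ 11200 kN

I = a⁴/12 = 219⁴/12 = 1.917×10^8 mm⁴
I = 1.917×10^8 mm⁴ = 1.917×10^-4 m⁴
Effective length L_e = K·L = 1 × 5.93 = 5.930 m
P_cr = π²EI / L_e² = π² × 209×10⁹ × 1.917×10^-4 / 5.930² = 1.124×10^7 N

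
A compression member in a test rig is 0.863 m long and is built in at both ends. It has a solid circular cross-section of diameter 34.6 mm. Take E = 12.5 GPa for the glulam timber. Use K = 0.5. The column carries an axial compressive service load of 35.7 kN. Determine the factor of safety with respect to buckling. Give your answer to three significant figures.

n ≈ 1.31

I = πd⁴/64 = π×34.6⁴/64 = 7.035×10^4 mm⁴
I = 7.035×10^4 mm⁴ = 7.035×10^-8 m⁴
Effective length L_e = K·L = 0.5 × 0.863 = 0.4315 m
P_cr = π²EI / L_e² = π² × 12.5×10⁹ × 7.035×10^-8 / 0.4315² = 4.661×10^4 N
Factor of safety n = P_cr / P = 46.615 / 35.7 = 1.31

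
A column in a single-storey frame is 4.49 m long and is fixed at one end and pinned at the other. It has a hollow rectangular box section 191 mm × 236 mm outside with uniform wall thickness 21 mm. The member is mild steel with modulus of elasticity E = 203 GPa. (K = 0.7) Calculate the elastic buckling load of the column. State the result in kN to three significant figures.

P_cr ≈ 16900 kN

Inner dimensions: h_i = 236 − 2×21 = 194.0 mm, b_i = 191 − 2×21 = 149.0 mm
Weak-axis I_min = (h_o·b_o³ − h_i·b_i³)/12 with b_o = 191, b_i = 149.0 mm (shorter outer/inner sides).
I_min = (236×191³ − 194.0×149.0³)/12 = 8.356×10^7 mm⁴
I = 8.356×10^7 mm⁴ = 8.356×10^-5 m⁴
Effective length L_e = K·L = 0.7 × 4.49 = 3.143 m
P_cr = π²EI / L_e² = π² × 203×10⁹ × 8.356×10^-5 / 3.143² = 1.695×10^7 N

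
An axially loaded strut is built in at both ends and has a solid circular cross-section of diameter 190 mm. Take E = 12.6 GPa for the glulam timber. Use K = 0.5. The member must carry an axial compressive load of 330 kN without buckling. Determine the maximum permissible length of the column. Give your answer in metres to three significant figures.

L_max ≈ 9.82 m

I = πd⁴/64 = π×190⁴/64 = 6.397×10^7 mm⁴
I = 6.397×10^-5 m⁴
At the buckling limit P_cr = P = 3.300×10^5 N
From P_cr = π²EI/(K·L)²:  L = (1/K)·√(π²EI/P_cr) = (1/0.5)·√(π²×1.26×10^10×6.397×10^-5/3.300×10^5)
L = 9.82 m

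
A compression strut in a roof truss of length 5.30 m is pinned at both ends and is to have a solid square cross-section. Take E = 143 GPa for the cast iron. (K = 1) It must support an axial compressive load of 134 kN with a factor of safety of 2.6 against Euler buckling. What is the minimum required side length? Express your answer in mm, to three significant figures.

a ≈ 95.5 mm

Required P_cr = n·P = 2.6 × 134 = 348.4 kN
L_e = K·L = 1 × 5.30 = 5.300 m
Required I = P_cr·L_e²/(π²E) = 3.484×10^5 × 5.300² / (π² × 1.43×10^11) = 6.934×10^-6 m⁴
I_req = 6.934×10^6 mm⁴
Solid square: I = a⁴/12  ⇒  a = (12I)^(1/4) = (12×6.934×10^6)^(1/4) = 95.5 mm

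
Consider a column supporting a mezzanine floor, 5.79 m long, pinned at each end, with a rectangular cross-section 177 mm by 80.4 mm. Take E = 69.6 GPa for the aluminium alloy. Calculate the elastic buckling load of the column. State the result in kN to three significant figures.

P_cr ≈ 157 kN

Buckling occurs about the weak axis: I_min = h·b³/12 with b = 80.4 mm (the shorter side).
I_min = 177×80.4³/12 = 7.666×10^6 mm⁴
I = 7.666×10^6 mm⁴ = 7.666×10^-6 m⁴
Effective length L_e = K·L = 1 × 5.79 = 5.790 m
P_cr = π²EI / L_e² = π² × 69.6×10⁹ × 7.666×10^-6 / 5.790² = 1.571×10^5 N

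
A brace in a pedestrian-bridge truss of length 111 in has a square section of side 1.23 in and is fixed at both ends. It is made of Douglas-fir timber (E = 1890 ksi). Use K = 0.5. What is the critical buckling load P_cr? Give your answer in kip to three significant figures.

P_cr ≈ 1.16 kip

I = a⁴/12 = 1.23⁴/12 = 0.1907 in⁴
Effective length L_e = K·L = 0.5 × 111 = 55.50 in
P_cr = π²EI / L_e² = π² × 1890×10³ × 0.1907 / 55.50² = 1.155×10^3 lb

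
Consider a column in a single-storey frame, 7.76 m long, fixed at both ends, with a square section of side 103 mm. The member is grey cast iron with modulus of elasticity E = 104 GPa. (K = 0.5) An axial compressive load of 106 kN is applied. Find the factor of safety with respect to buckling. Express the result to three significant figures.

I = a⁴/12 = 103⁴/12 = 9.379×10^6 mm⁴
I = 9.379×10^6 mm⁴ = 9.379×10^-6 m⁴
Effective length L_e = K·L = 0.5 × 7.76 = 3.880 m
P_cr = π²EI / L_e² = π² × 104×10⁹ × 9.379×10^-6 / 3.880² = 6.395×10^5 N
Factor of safety n = P_cr / P = 639.50 / 106 = 6.03

n ≈ 6.03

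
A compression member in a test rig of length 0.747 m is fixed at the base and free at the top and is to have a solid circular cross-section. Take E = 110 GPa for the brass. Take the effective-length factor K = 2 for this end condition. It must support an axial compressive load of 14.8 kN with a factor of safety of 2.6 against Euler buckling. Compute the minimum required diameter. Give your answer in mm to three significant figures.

Required P_cr = n·P = 2.6 × 14.8 = 38.48 kN
L_e = K·L = 2 × 0.747 = 1.494 m
Required I = P_cr·L_e²/(π²E) = 3.848×10^4 × 1.494² / (π² × 1.10×10^11) = 7.911×10^-8 m⁴
I_req = 7.911×10^4 mm⁴
Solid circle: I = πd⁴/64  ⇒  d = (64I/π)^(1/4) = (64×7.911×10^4/π)^(1/4) = 35.6 mm

d ≈ 35.6 mm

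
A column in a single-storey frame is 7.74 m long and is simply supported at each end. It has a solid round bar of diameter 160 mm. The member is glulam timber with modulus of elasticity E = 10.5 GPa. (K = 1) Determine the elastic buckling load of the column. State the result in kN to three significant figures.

P_cr ≈ 55.6 kN

I = πd⁴/64 = π×160⁴/64 = 3.217×10^7 mm⁴
I = 3.217×10^7 mm⁴ = 3.217×10^-5 m⁴
Effective length L_e = K·L = 1 × 7.74 = 7.740 m
P_cr = π²EI / L_e² = π² × 10.5×10⁹ × 3.217×10^-5 / 7.740² = 5.565×10^4 N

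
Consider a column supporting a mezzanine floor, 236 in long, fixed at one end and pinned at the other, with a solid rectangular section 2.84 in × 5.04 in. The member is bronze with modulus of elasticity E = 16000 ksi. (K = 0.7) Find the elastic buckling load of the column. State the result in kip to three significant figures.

Buckling occurs about the weak axis: I_min = h·b³/12 with b = 2.84 in (the shorter side).
I_min = 5.04×2.84³/12 = 9.621 in⁴
Effective length L_e = K·L = 0.7 × 236 = 165.2 in
P_cr = π²EI / L_e² = π² × 16000×10³ × 9.621 / 165.2² = 5.567×10^4 lb

P_cr ≈ 55.7 kip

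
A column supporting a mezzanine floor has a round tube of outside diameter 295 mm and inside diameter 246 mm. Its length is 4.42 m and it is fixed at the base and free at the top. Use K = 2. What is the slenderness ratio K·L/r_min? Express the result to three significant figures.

d_o = 295 mm, d_i = 246 mm
I = π(d_o⁴ − d_i⁴)/64 = π(295⁴ − 246.0⁴)/64 = 1.920×10^8 mm⁴
A = 2.082×10^4 mm²;  r_min = √(I/A) = √(1.920×10^8/2.082×10^4) = 96.03 mm
L_e = K·L = 2 × 4.42 m = 8.840 m = 8840.0 mm
λ = L_e / r_min = 8840.0 / 96.03 = 92.1

λ ≈ 92.1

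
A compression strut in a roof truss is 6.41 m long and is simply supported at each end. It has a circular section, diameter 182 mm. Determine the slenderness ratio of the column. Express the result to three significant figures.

λ ≈ 141

I = πd⁴/64 = π×182⁴/64 = 5.386×10^7 mm⁴
A = 2.602×10^4 mm²;  r_min = √(I/A) = √(5.386×10^7/2.602×10^4) = 45.50 mm
L_e = K·L = 1 × 6.41 m = 6.410 m = 6410.0 mm
λ = L_e / r_min = 6410.0 / 45.50 = 141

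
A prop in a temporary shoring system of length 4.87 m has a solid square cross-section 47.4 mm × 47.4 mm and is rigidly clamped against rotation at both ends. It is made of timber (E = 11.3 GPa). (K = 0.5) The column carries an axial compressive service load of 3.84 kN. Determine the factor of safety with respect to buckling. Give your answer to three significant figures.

n ≈ 2.06

I = a⁴/12 = 47.4⁴/12 = 4.207×10^5 mm⁴
I = 4.207×10^5 mm⁴ = 4.207×10^-7 m⁴
Effective length L_e = K·L = 0.5 × 4.87 = 2.435 m
P_cr = π²EI / L_e² = π² × 11.3×10⁹ × 4.207×10^-7 / 2.435² = 7.912×10^3 N
Factor of safety n = P_cr / P = 7.9125 / 3.84 = 2.06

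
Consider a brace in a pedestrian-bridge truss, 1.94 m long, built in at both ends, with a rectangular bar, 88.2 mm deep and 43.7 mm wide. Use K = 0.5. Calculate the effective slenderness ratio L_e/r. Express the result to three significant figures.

λ ≈ 76.9

Buckling occurs about the weak axis: I_min = h·b³/12 with b = 43.7 mm (the shorter side).
I_min = 88.2×43.7³/12 = 6.134×10^5 mm⁴
A = 3.854×10^3 mm²;  r_min = √(I/A) = √(6.134×10^5/3.854×10^3) = 12.62 mm
L_e = K·L = 0.5 × 1.94 m = 0.9700 m = 970.00 mm
λ = L_e / r_min = 970.00 / 12.62 = 76.9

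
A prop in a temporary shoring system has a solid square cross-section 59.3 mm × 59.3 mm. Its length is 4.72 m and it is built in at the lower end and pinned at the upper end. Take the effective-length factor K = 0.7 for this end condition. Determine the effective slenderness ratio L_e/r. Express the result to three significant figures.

λ ≈ 193

I = a⁴/12 = 59.3⁴/12 = 1.030×10^6 mm⁴
A = 3.516×10^3 mm²;  r_min = √(I/A) = √(1.030×10^6/3.516×10^3) = 17.12 mm
L_e = K·L = 0.7 × 4.72 m = 3.304 m = 3304.0 mm
λ = L_e / r_min = 3304.0 / 17.12 = 193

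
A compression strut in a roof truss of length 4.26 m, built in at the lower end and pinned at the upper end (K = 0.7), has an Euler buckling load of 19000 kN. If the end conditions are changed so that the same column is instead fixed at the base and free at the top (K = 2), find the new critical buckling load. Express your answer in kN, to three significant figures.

P_cr ∝ 1/K², so P_cr,new = P_cr,old × (K_old/K_new)² = 19000 × (0.7/2)²
= 19000 × 0.1225 = 2330 kN

P_cr ≈ 2330 kN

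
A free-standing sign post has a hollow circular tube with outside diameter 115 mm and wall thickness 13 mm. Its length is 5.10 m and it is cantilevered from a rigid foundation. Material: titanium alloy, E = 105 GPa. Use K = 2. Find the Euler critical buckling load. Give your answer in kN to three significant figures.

Inner diameter d_i = 115 − 2×13 = 89.00 mm
I = π(d_o⁴ − d_i⁴)/64 = π(115⁴ − 89.00⁴)/64 = 5.506×10^6 mm⁴
I = 5.506×10^6 mm⁴ = 5.506×10^-6 m⁴
Effective length L_e = K·L = 2 × 5.10 = 10.20 m
P_cr = π²EI / L_e² = π² × 105×10⁹ × 5.506×10^-6 / 10.20² = 5.484×10^4 N

P_cr ≈ 54.8 kN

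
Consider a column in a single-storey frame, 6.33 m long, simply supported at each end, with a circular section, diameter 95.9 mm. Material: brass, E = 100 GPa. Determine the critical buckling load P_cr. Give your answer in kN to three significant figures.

P_cr ≈ 102 kN

I = πd⁴/64 = π×95.9⁴/64 = 4.152×10^6 mm⁴
I = 4.152×10^6 mm⁴ = 4.152×10^-6 m⁴
Effective length L_e = K·L = 1 × 6.33 = 6.330 m
P_cr = π²EI / L_e² = π² × 100×10⁹ × 4.152×10^-6 / 6.330² = 1.023×10^5 N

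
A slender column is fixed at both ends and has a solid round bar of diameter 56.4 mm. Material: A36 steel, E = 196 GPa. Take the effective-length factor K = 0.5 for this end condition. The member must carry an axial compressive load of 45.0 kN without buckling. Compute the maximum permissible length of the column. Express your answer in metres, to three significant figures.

I = πd⁴/64 = π×56.4⁴/64 = 4.967×10^5 mm⁴
I = 4.967×10^-7 m⁴
At the buckling limit P_cr = P = 4.500×10^4 N
From P_cr = π²EI/(K·L)²:  L = (1/K)·√(π²EI/P_cr) = (1/0.5)·√(π²×1.96×10^11×4.967×10^-7/4.500×10^4)
L = 9.24 m

L_max ≈ 9.24 m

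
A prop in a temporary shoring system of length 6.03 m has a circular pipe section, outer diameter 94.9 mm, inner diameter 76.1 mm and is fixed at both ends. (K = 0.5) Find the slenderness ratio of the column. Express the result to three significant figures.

d_o = 94.9 mm, d_i = 76.1 mm
I = π(d_o⁴ − d_i⁴)/64 = π(94.9⁴ − 76.10⁴)/64 = 2.335×10^6 mm⁴
A = 2.525×10^3 mm²;  r_min = √(I/A) = √(2.335×10^6/2.525×10^3) = 30.41 mm
L_e = K·L = 0.5 × 6.03 m = 3.015 m = 3015.0 mm
λ = L_e / r_min = 3015.0 / 30.41 = 99.1

λ ≈ 99.1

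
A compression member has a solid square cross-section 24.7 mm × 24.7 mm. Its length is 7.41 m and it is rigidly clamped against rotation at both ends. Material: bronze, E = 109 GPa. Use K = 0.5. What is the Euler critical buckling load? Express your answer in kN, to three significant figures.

P_cr ≈ 2.43 kN

I = a⁴/12 = 24.7⁴/12 = 3.102×10^4 mm⁴
I = 3.102×10^4 mm⁴ = 3.102×10^-8 m⁴
Effective length L_e = K·L = 0.5 × 7.41 = 3.705 m
P_cr = π²EI / L_e² = π² × 109×10⁹ × 3.102×10^-8 / 3.705² = 2.431×10^3 N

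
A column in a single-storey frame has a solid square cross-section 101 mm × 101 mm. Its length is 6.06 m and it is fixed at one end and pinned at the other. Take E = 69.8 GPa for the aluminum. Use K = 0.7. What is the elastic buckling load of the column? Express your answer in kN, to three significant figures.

I = a⁴/12 = 101⁴/12 = 8.672×10^6 mm⁴
I = 8.672×10^6 mm⁴ = 8.672×10^-6 m⁴
Effective length L_e = K·L = 0.7 × 6.06 = 4.242 m
P_cr = π²EI / L_e² = π² × 69.8×10⁹ × 8.672×10^-6 / 4.242² = 3.320×10^5 N

P_cr ≈ 332 kN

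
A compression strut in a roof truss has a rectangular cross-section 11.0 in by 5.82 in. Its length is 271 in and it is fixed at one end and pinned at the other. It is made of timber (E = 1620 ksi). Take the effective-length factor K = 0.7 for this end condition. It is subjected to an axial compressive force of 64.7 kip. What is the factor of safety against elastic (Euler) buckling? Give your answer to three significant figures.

Buckling occurs about the weak axis: I_min = h·b³/12 with b = 5.82 in (the shorter side).
I_min = 11.0×5.82³/12 = 180.7 in⁴
Effective length L_e = K·L = 0.7 × 271 = 189.7 in
P_cr = π²EI / L_e² = π² × 1620×10³ × 180.7 / 189.7² = 8.029×10^4 lb
Factor of safety n = P_cr / P = 80.290 / 64.7 = 1.24

n ≈ 1.24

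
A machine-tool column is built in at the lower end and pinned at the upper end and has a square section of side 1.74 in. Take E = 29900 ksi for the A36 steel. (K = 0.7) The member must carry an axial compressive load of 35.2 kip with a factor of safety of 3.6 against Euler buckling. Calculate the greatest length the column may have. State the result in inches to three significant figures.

I = a⁴/12 = 1.74⁴/12 = 0.7639 in⁴
Required critical load P_cr = n·P = 3.6 × 35.2 = 126.7 kip = 1.267×10^5 lb
From P_cr = π²EI/(K·L)²:  L = (1/K)·√(π²EI/P_cr) = (1/0.7)·√(π²×2.99×10^7×0.7639/1.267×10^5)
L = 60.3 in

L_max ≈ 60.3 in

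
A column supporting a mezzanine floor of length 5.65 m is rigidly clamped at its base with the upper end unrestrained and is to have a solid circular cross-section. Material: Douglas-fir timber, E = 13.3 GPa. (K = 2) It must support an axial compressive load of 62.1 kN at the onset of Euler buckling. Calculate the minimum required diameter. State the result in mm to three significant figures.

d ≈ 187 mm

L_e = K·L = 2 × 5.65 = 11.30 m
Required I = P_cr·L_e²/(π²E) = 6.210×10^4 × 11.30² / (π² × 1.33×10^10) = 6.041×10^-5 m⁴
I_req = 6.041×10^7 mm⁴
Solid circle: I = πd⁴/64  ⇒  d = (64I/π)^(1/4) = (64×6.041×10^7/π)^(1/4) = 187 mm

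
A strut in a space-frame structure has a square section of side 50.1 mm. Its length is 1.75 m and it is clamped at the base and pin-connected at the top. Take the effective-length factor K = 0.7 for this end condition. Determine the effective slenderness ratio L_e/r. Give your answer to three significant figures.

I = a⁴/12 = 50.1⁴/12 = 5.250×10^5 mm⁴
A = 2.510×10^3 mm²;  r_min = √(I/A) = √(5.250×10^5/2.510×10^3) = 14.46 mm
L_e = K·L = 0.7 × 1.75 m = 1.225 m = 1225.0 mm
λ = L_e / r_min = 1225.0 / 14.46 = 84.7

λ ≈ 84.7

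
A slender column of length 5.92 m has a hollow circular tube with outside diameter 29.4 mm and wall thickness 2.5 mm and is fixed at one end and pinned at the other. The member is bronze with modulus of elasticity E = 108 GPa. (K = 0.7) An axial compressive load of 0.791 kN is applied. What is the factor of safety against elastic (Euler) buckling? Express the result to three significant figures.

n ≈ 1.51

Inner diameter d_i = 29.4 − 2×2.5 = 24.40 mm
I = π(d_o⁴ − d_i⁴)/64 = π(29.4⁴ − 24.40⁴)/64 = 1.927×10^4 mm⁴
I = 1.927×10^4 mm⁴ = 1.927×10^-8 m⁴
Effective length L_e = K·L = 0.7 × 5.92 = 4.144 m
P_cr = π²EI / L_e² = π² × 108×10⁹ × 1.927×10^-8 / 4.144² = 1.196×10^3 N
Factor of safety n = P_cr / P = 1.1964 / 0.791 = 1.51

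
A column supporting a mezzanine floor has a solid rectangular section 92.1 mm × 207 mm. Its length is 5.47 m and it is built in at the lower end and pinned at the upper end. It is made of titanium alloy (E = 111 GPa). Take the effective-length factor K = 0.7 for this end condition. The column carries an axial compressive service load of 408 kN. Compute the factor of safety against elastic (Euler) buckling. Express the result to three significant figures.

n ≈ 2.47

Buckling occurs about the weak axis: I_min = h·b³/12 with b = 92.1 mm (the shorter side).
I_min = 207×92.1³/12 = 1.348×10^7 mm⁴
I = 1.348×10^7 mm⁴ = 1.348×10^-5 m⁴
Effective length L_e = K·L = 0.7 × 5.47 = 3.829 m
P_cr = π²EI / L_e² = π² × 111×10⁹ × 1.348×10^-5 / 3.829² = 1.007×10^6 N
Factor of safety n = P_cr / P = 1007.0 / 408 = 2.47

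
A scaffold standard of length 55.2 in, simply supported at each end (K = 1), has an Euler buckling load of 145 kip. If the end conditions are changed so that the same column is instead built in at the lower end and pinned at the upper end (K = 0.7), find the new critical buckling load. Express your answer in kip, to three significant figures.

P_cr ∝ 1/K², so P_cr,new = P_cr,old × (K_old/K_new)² = 145 × (1/0.7)²
= 145 × 2.041 = 296 kip

P_cr ≈ 296 kip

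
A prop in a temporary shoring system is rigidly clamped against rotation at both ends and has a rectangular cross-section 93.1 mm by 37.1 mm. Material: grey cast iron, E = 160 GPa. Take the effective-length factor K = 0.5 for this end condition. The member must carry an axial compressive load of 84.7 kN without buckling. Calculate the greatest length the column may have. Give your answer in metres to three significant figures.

Buckling occurs about the weak axis: I_min = h·b³/12 with b = 37.1 mm (the shorter side).
I_min = 93.1×37.1³/12 = 3.962×10^5 mm⁴
I = 3.962×10^-7 m⁴
At the buckling limit P_cr = P = 8.470×10^4 N
From P_cr = π²EI/(K·L)²:  L = (1/K)·√(π²EI/P_cr) = (1/0.5)·√(π²×1.60×10^11×3.962×10^-7/8.470×10^4)
L = 5.44 m

L_max ≈ 5.44 m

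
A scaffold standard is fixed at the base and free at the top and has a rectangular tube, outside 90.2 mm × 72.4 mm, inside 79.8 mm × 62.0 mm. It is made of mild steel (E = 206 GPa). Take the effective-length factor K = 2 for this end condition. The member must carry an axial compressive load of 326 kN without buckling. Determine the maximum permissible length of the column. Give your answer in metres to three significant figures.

Weak-axis I_min = (h_o·b_o³ − h_i·b_i³)/12 with b_o = 72.4, b_i = 62.00 mm (shorter outer/inner sides).
I_min = (90.2×72.4³ − 79.80×62.00³)/12 = 1.268×10^6 mm⁴
I = 1.268×10^-6 m⁴
At the buckling limit P_cr = P = 3.260×10^5 N
From P_cr = π²EI/(K·L)²:  L = (1/K)·√(π²EI/P_cr) = (1/2)·√(π²×2.06×10^11×1.268×10^-6/3.260×10^5)
L = 1.41 m

L_max ≈ 1.41 m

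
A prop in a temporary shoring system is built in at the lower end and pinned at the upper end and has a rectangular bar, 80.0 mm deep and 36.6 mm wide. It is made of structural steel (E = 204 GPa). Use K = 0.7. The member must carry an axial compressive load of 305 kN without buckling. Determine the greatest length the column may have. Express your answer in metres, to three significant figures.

Buckling occurs about the weak axis: I_min = h·b³/12 with b = 36.6 mm (the shorter side).
I_min = 80.0×36.6³/12 = 3.269×10^5 mm⁴
I = 3.269×10^-7 m⁴
At the buckling limit P_cr = P = 3.050×10^5 N
From P_cr = π²EI/(K·L)²:  L = (1/K)·√(π²EI/P_cr) = (1/0.7)·√(π²×2.04×10^11×3.269×10^-7/3.050×10^5)
L = 2.10 m

L_max ≈ 2.10 m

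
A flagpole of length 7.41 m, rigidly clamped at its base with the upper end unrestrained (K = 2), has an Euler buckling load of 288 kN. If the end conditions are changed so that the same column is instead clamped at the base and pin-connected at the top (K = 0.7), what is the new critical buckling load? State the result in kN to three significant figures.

P_cr ≈ 2350 kN

P_cr ∝ 1/K², so P_cr,new = P_cr,old × (K_old/K_new)² = 288 × (2/0.7)²
= 288 × 8.163 = 2350 kN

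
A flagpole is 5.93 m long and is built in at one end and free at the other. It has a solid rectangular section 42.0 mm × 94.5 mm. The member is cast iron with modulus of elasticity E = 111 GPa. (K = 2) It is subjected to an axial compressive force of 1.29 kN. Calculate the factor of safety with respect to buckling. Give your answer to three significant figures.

n ≈ 3.52

Buckling occurs about the weak axis: I_min = h·b³/12 with b = 42.0 mm (the shorter side).
I_min = 94.5×42.0³/12 = 5.834×10^5 mm⁴
I = 5.834×10^5 mm⁴ = 5.834×10^-7 m⁴
Effective length L_e = K·L = 2 × 5.93 = 11.86 m
P_cr = π²EI / L_e² = π² × 111×10⁹ × 5.834×10^-7 / 11.86² = 4.544×10^3 N
Factor of safety n = P_cr / P = 4.5441 / 1.29 = 3.52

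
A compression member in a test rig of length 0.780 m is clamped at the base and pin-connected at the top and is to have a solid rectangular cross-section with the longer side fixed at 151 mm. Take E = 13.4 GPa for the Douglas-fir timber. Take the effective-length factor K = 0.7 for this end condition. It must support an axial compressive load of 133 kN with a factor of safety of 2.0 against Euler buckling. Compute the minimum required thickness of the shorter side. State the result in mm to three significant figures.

b ≈ 36.3 mm

Required P_cr = n·P = 2.0 × 133 = 266.0 kN
L_e = K·L = 0.7 × 0.780 = 0.5460 m
Required I = P_cr·L_e²/(π²E) = 2.660×10^5 × 0.5460² / (π² × 1.34×10^10) = 5.996×10^-7 m⁴
I_req = 5.996×10^5 mm⁴
Rectangle, weak axis: I_min = h·b³/12 with h = 151 mm fixed  ⇒  b = (12I/h)^(1/3) = 36.3 mm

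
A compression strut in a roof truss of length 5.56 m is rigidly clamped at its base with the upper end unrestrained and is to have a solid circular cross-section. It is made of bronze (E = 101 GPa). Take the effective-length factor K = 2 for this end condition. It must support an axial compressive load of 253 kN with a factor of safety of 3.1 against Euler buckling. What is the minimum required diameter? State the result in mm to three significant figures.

d ≈ 211 mm

Required P_cr = n·P = 3.1 × 253 = 784.3 kN
L_e = K·L = 2 × 5.56 = 11.12 m
Required I = P_cr·L_e²/(π²E) = 7.843×10^5 × 11.12² / (π² × 1.01×10^11) = 9.729×10^-5 m⁴
I_req = 9.729×10^7 mm⁴
Solid circle: I = πd⁴/64  ⇒  d = (64I/π)^(1/4) = (64×9.729×10^7/π)^(1/4) = 211 mm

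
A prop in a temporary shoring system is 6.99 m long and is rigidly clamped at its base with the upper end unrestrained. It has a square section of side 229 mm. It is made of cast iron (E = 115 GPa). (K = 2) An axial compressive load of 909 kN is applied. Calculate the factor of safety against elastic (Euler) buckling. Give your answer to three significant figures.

n ≈ 1.46

I = a⁴/12 = 229⁴/12 = 2.292×10^8 mm⁴
I = 2.292×10^8 mm⁴ = 2.292×10^-4 m⁴
Effective length L_e = K·L = 2 × 6.99 = 13.98 m
P_cr = π²EI / L_e² = π² × 115×10⁹ × 2.292×10^-4 / 13.98² = 1.331×10^6 N
Factor of safety n = P_cr / P = 1330.9 / 909 = 1.46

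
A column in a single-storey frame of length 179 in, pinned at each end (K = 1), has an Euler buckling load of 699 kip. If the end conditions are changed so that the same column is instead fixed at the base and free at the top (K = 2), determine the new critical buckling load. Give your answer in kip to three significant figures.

P_cr ≈ 175 kip

P_cr ∝ 1/K², so P_cr,new = P_cr,old × (K_old/K_new)² = 699 × (1/2)²
= 699 × 0.2500 = 175 kip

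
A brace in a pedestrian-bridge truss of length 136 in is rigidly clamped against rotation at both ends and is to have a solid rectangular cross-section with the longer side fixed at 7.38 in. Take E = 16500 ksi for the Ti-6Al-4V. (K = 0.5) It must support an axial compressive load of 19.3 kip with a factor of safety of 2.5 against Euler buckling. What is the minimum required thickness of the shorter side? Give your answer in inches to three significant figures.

Required P_cr = n·P = 2.5 × 19.3 = 48.25 kip
L_e = K·L = 0.5 × 136 = 68.00 in
Required I = P_cr·L_e²/(π²E) = 4.825×10^4 × 68.00² / (π² × 1.65×10^7) = 1.370 in⁴
Rectangle, weak axis: I_min = h·b³/12 with h = 7.38 in fixed  ⇒  b = (12I/h)^(1/3) = 1.31 in

b ≈ 1.31 in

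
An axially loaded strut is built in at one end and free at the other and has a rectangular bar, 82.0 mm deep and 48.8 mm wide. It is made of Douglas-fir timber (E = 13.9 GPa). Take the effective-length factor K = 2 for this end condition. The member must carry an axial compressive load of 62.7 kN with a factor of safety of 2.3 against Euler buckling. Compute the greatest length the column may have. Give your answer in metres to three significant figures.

L_max ≈ 0.435 m

Buckling occurs about the weak axis: I_min = h·b³/12 with b = 48.8 mm (the shorter side).
I_min = 82.0×48.8³/12 = 7.941×10^5 mm⁴
I = 7.941×10^-7 m⁴
Required critical load P_cr = n·P = 2.3 × 62.7 = 144.2 kN = 1.442×10^5 N
From P_cr = π²EI/(K·L)²:  L = (1/K)·√(π²EI/P_cr) = (1/2)·√(π²×1.39×10^10×7.941×10^-7/1.442×10^5)
L = 0.435 m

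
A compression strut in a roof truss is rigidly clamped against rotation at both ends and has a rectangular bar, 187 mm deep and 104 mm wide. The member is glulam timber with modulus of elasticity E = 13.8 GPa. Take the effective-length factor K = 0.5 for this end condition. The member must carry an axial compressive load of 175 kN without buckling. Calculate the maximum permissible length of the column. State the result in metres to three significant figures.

L_max ≈ 7.39 m

Buckling occurs about the weak axis: I_min = h·b³/12 with b = 104 mm (the shorter side).
I_min = 187×104³/12 = 1.753×10^7 mm⁴
I = 1.753×10^-5 m⁴
At the buckling limit P_cr = P = 1.750×10^5 N
From P_cr = π²EI/(K·L)²:  L = (1/K)·√(π²EI/P_cr) = (1/0.5)·√(π²×1.38×10^10×1.753×10^-5/1.750×10^5)
L = 7.39 m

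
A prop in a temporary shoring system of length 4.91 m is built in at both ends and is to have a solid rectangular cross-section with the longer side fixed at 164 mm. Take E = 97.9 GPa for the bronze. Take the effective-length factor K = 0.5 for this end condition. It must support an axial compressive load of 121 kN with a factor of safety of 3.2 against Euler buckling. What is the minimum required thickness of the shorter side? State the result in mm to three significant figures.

b ≈ 56.1 mm

Required P_cr = n·P = 3.2 × 121 = 387.2 kN
L_e = K·L = 0.5 × 4.91 = 2.455 m
Required I = P_cr·L_e²/(π²E) = 3.872×10^5 × 2.455² / (π² × 9.79×10^10) = 2.415×10^-6 m⁴
I_req = 2.415×10^6 mm⁴
Rectangle, weak axis: I_min = h·b³/12 with h = 164 mm fixed  ⇒  b = (12I/h)^(1/3) = 56.1 mm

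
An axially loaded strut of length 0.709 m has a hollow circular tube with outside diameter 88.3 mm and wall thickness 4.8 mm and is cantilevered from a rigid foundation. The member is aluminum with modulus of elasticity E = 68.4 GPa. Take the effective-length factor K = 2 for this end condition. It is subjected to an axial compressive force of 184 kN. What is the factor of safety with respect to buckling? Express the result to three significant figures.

Inner diameter d_i = 88.3 − 2×4.8 = 78.70 mm
I = π(d_o⁴ − d_i⁴)/64 = π(88.3⁴ − 78.70⁴)/64 = 1.101×10^6 mm⁴
I = 1.101×10^6 mm⁴ = 1.101×10^-6 m⁴
Effective length L_e = K·L = 2 × 0.709 = 1.418 m
P_cr = π²EI / L_e² = π² × 68.4×10⁹ × 1.101×10^-6 / 1.418² = 3.697×10^5 N
Factor of safety n = P_cr / P = 369.66 / 184 = 2.01

n ≈ 2.01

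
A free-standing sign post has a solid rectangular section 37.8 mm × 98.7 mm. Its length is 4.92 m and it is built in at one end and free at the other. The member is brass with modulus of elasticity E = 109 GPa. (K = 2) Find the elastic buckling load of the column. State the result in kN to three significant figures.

Buckling occurs about the weak axis: I_min = h·b³/12 with b = 37.8 mm (the shorter side).
I_min = 98.7×37.8³/12 = 4.442×10^5 mm⁴
I = 4.442×10^5 mm⁴ = 4.442×10^-7 m⁴
Effective length L_e = K·L = 2 × 4.92 = 9.840 m
P_cr = π²EI / L_e² = π² × 109×10⁹ × 4.442×10^-7 / 9.840² = 4.936×10^3 N

P_cr ≈ 4.94 kN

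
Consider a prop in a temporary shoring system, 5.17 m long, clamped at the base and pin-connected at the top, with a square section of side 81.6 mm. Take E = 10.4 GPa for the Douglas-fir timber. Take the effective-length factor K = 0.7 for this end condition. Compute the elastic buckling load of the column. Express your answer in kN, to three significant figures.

P_cr ≈ 29.0 kN

I = a⁴/12 = 81.6⁴/12 = 3.695×10^6 mm⁴
I = 3.695×10^6 mm⁴ = 3.695×10^-6 m⁴
Effective length L_e = K·L = 0.7 × 5.17 = 3.619 m
P_cr = π²EI / L_e² = π² × 10.4×10⁹ × 3.695×10^-6 / 3.619² = 2.896×10^4 N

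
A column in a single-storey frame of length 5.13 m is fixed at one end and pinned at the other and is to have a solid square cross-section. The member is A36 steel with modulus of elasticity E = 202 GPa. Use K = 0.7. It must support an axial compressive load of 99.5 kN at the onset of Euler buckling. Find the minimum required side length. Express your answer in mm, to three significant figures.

L_e = K·L = 0.7 × 5.13 = 3.591 m
Required I = P_cr·L_e²/(π²E) = 9.950×10^4 × 3.591² / (π² × 2.02×10^11) = 6.436×10^-7 m⁴
I_req = 6.436×10^5 mm⁴
Solid square: I = a⁴/12  ⇒  a = (12I)^(1/4) = (12×6.436×10^5)^(1/4) = 52.7 mm

a ≈ 52.7 mm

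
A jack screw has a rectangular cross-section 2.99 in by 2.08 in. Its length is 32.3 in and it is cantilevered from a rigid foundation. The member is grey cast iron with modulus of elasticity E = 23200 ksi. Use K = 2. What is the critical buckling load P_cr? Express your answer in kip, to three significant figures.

Buckling occurs about the weak axis: I_min = h·b³/12 with b = 2.08 in (the shorter side).
I_min = 2.99×2.08³/12 = 2.242 in⁴
Effective length L_e = K·L = 2 × 32.3 = 64.60 in
P_cr = π²EI / L_e² = π² × 23200×10³ × 2.242 / 64.60² = 1.230×10^5 lb

P_cr ≈ 123 kip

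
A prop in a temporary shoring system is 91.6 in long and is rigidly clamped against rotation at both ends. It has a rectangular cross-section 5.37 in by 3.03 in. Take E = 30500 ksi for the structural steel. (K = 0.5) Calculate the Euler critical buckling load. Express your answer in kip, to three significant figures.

P_cr ≈ 1790 kip

Buckling occurs about the weak axis: I_min = h·b³/12 with b = 3.03 in (the shorter side).
I_min = 5.37×3.03³/12 = 12.45 in⁴
Effective length L_e = K·L = 0.5 × 91.6 = 45.80 in
P_cr = π²EI / L_e² = π² × 30500×10³ × 12.45 / 45.80² = 1.786×10^6 lb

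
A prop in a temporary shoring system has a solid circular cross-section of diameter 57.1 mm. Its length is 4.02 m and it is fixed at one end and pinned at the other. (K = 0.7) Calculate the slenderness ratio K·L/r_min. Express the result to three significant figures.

λ ≈ 197

I = πd⁴/64 = π×57.1⁴/64 = 5.218×10^5 mm⁴
A = 2.561×10^3 mm²;  r_min = √(I/A) = √(5.218×10^5/2.561×10^3) = 14.28 mm
L_e = K·L = 0.7 × 4.02 m = 2.814 m = 2814.0 mm
λ = L_e / r_min = 2814.0 / 14.28 = 197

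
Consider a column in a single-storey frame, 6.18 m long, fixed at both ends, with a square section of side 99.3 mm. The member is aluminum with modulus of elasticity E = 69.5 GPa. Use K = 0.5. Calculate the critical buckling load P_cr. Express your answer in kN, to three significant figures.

I = a⁴/12 = 99.3⁴/12 = 8.102×10^6 mm⁴
I = 8.102×10^6 mm⁴ = 8.102×10^-6 m⁴
Effective length L_e = K·L = 0.5 × 6.18 = 3.090 m
P_cr = π²EI / L_e² = π² × 69.5×10⁹ × 8.102×10^-6 / 3.090² = 5.821×10^5 N

P_cr ≈ 582 kN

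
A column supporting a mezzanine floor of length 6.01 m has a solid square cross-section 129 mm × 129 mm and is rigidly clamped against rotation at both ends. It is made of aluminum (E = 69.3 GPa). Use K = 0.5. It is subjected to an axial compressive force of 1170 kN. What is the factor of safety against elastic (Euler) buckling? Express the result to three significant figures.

n ≈ 1.49

I = a⁴/12 = 129⁴/12 = 2.308×10^7 mm⁴
I = 2.308×10^7 mm⁴ = 2.308×10^-5 m⁴
Effective length L_e = K·L = 0.5 × 6.01 = 3.005 m
P_cr = π²EI / L_e² = π² × 69.3×10⁹ × 2.308×10^-5 / 3.005² = 1.748×10^6 N
Factor of safety n = P_cr / P = 1747.9 / 1170 = 1.49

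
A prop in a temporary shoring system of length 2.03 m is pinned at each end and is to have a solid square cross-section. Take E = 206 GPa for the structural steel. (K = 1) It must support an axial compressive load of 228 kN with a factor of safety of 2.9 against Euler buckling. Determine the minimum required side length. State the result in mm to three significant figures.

a ≈ 63.3 mm

Required P_cr = n·P = 2.9 × 228 = 661.2 kN
L_e = K·L = 1 × 2.03 = 2.030 m
Required I = P_cr·L_e²/(π²E) = 6.612×10^5 × 2.030² / (π² × 2.06×10^11) = 1.340×10^-6 m⁴
I_req = 1.340×10^6 mm⁴
Solid square: I = a⁴/12  ⇒  a = (12I)^(1/4) = (12×1.340×10^6)^(1/4) = 63.3 mm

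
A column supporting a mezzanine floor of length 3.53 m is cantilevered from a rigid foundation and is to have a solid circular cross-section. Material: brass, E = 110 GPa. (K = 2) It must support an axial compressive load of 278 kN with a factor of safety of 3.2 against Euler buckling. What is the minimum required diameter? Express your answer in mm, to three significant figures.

d ≈ 170 mm

Required P_cr = n·P = 3.2 × 278 = 889.6 kN
L_e = K·L = 2 × 3.53 = 7.060 m
Required I = P_cr·L_e²/(π²E) = 8.896×10^5 × 7.060² / (π² × 1.10×10^11) = 4.084×10^-5 m⁴
I_req = 4.084×10^7 mm⁴
Solid circle: I = πd⁴/64  ⇒  d = (64I/π)^(1/4) = (64×4.084×10^7/π)^(1/4) = 170 mm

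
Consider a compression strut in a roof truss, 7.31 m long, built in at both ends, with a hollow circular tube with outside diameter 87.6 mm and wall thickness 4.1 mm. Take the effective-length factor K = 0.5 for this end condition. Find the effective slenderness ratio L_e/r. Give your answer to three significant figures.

Inner diameter d_i = 87.6 − 2×4.1 = 79.40 mm
I = π(d_o⁴ − d_i⁴)/64 = π(87.6⁴ − 79.40⁴)/64 = 9.396×10^5 mm⁴
A = 1.076×10^3 mm²;  r_min = √(I/A) = √(9.396×10^5/1.076×10^3) = 29.56 mm
L_e = K·L = 0.5 × 7.31 m = 3.655 m = 3655.0 mm
λ = L_e / r_min = 3655.0 / 29.56 = 124

λ ≈ 124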